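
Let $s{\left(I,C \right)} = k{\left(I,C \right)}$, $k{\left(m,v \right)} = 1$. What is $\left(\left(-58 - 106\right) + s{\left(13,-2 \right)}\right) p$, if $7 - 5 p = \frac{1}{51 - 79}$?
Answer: $- \frac{32111}{140} \approx -229.36$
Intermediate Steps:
$s{\left(I,C \right)} = 1$
$p = \frac{197}{140}$ ($p = \frac{7}{5} - \frac{1}{5 \left(51 - 79\right)} = \frac{7}{5} - \frac{1}{5 \left(-28\right)} = \frac{7}{5} - - \frac{1}{140} = \frac{7}{5} + \frac{1}{140} = \frac{197}{140} \approx 1.4071$)
$\left(\left(-58 - 106\right) + s{\left(13,-2 \right)}\right) p = \left(\left(-58 - 106\right) + 1\right) \frac{197}{140} = \left(-164 + 1\right) \frac{197}{140} = \left(-163\right) \frac{197}{140} = - \frac{32111}{140}$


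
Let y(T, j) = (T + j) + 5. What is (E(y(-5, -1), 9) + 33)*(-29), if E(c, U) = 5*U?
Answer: -2262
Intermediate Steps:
y(T, j) = 5 + T + j
(E(y(-5, -1), 9) + 33)*(-29) = (5*9 + 33)*(-29) = (45 + 33)*(-29) = 78*(-29) = -2262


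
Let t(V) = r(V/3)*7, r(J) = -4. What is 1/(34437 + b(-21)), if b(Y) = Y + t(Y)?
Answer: 1/34388 ≈ 2.9080e-5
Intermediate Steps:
t(V) = -28 (t(V) = -4*7 = -28)
b(Y) = -28 + Y (b(Y) = Y - 28 = -28 + Y)
1/(34437 + b(-21)) = 1/(34437 + (-28 - 21)) = 1/(34437 - 49) = 1/34388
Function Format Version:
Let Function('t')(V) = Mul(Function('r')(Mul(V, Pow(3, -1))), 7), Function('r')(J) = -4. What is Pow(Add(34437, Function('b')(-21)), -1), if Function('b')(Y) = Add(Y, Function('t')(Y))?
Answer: Rational(1, 34388) ≈ 2.9080e-5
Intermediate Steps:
Function('t')(V) = -28 (Function('t')(V) = Mul(-4, 7) = -28)
Function('b')(Y) = Add(-28, Y) (Function('b')(Y) = Add(Y, -28) = Add(-28, Y))
Pow(Add(34437, Function('b')(-21)), -1) = Pow(Add(34437, Add(-28, -21)), -1) = Pow(Add(34437, -49), -1) = Pow(34388, -1) = Rational(1, 34388)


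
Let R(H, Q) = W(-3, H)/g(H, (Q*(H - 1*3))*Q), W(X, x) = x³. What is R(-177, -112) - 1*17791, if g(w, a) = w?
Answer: 13538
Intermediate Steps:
R(H, Q) = H² (R(H, Q) = H³/H = H²)
R(-177, -112) - 1*17791 = (-177)² - 1*17791 = 31329 - 17791 = 13538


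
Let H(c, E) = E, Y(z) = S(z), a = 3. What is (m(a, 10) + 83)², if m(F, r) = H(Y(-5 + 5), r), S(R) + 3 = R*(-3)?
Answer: 8649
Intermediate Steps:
S(R) = -3 - 3*R (S(R) = -3 + R*(-3) = -3 - 3*R)
Y(z) = -3 - 3*z
m(F, r) = r
(m(a, 10) + 83)² = (10 + 83)² = 93² = 8649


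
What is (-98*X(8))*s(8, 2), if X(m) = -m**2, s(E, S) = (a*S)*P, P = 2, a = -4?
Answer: -100352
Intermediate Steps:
s(E, S) = -8*S (s(E, S) = -4*S*2 = -8*S)
(-98*X(8))*s(8, 2) = (-(-98)*8**2)*(-8*2) = -(-98)*64*(-16) = -98*(-64)*(-16) = 6272*(-16) = -100352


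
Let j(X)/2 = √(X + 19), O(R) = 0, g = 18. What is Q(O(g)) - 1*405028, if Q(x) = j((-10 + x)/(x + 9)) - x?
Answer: -405028 + 2*√161/3 ≈ -4.0502e+5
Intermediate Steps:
j(X) = 2*√(19 + X) (j(X) = 2*√(X + 19) = 2*√(19 + X))
Q(x) = -x + 2*√(19 + (-10 + x)/(9 + x)) (Q(x) = 2*√(19 + (-10 + x)/(x + 9)) - x = 2*√(19 + (-10 + x)/(9 + x)) - x = -x + 2*√(19 + (-10 + x)/(9 + x)))
Q(O(g)) - 1*405028 = (-1*0 + 2*√((161 + 20*0)/(9 + 0))) - 1*405028 = (0 + 2*√((161 + 0)/9)) - 405028 = (0 + 2*√((⅑)*161)) - 405028 = (0 + 2*√(161/9)) - 405028 = (0 + 2*(√161/3)) - 405028 = (0 + 2*√161/3) - 405028 = 2*√161/3 - 405028 = -405028 + 2*√161/3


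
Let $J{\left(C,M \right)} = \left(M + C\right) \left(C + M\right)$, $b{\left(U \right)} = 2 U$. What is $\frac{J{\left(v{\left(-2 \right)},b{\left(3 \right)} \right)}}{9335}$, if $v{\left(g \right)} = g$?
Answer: $\frac{16}{9335} \approx 0.001714$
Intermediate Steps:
$J{\left(C,M \right)} = \left(C + M\right)^{2}$ ($J{\left(C,M \right)} = \left(C + M\right) \left(C + M\right) = \left(C + M\right)^{2}$)
$\frac{J{\left(v{\left(-2 \right)},b{\left(3 \right)} \right)}}{9335} = \frac{\left(-2 + 2 \cdot 3\right)^{2}}{9335} = \left(-2 + 6\right)^{2} \cdot \frac{1}{9335} = 4^{2} \cdot \frac{1}{9335} = 16 \cdot \frac{1}{9335} = \frac{16}{9335}$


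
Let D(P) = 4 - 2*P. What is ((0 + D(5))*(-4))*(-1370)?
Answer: -32880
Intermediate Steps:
((0 + D(5))*(-4))*(-1370) = ((0 + (4 - 2*5))*(-4))*(-1370) = ((0 + (4 - 10))*(-4))*(-1370) = ((0 - 6)*(-4))*(-1370) = -6*(-4)*(-1370) = 24*(-1370) = -32880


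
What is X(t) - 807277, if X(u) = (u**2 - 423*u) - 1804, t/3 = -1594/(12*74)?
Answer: -17671579627/21904 ≈ -8.0677e+5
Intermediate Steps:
t = -797/148 (t = 3*(-1594/(12*74)) = 3*(-1594/888) = 3*(-1594*1/888) = 3*(-797/444) = -797/148 ≈ -5.3851)
X(u) = -1804 + u**2 - 423*u
X(t) - 807277 = (-1804 + (-797/148)**2 - 423*(-797/148)) - 807277 = (-1804 + 635209/21904 + 337131/148) - 807277 = 11015781/21904 - 807277 = -17671579627/21904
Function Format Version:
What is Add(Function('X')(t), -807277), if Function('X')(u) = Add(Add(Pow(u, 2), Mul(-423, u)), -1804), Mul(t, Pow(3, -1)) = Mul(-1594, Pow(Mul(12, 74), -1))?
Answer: Rational(-17671579627, 21904) ≈ -8.0677e+5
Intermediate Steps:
t = Rational(-797, 148) (t = Mul(3, Mul(-1594, Pow(Mul(12, 74), -1))) = Mul(3, Mul(-1594, Pow(888, -1))) = Mul(3, Mul(-1594, Rational(1, 888))) = Mul(3, Rational(-797, 444)) = Rational(-797, 148) ≈ -5.3851)
Function('X')(u) = Add(-1804, Pow(u, 2), Mul(-423, u))
Add(Function('X')(t), -807277) = Add(Add(-1804, Pow(Rational(-797, 148), 2), Mul(-423, Rational(-797, 148))), -807277) = Add(Add(-1804, Rational(635209, 21904), Rational(337131, 148)), -807277) = Add(Rational(11015781, 21904), -807277) = Rational(-17671579627, 21904)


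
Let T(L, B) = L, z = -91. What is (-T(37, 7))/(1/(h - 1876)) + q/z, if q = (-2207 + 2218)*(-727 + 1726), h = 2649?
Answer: -2613680/91 ≈ -28722.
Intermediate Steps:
q = 10989 (q = 11*999 = 10989)
(-T(37, 7))/(1/(h - 1876)) + q/z = (-1*37)/(1/(2649 - 1876)) + 10989/(-91) = -37/(1/773) + 10989*(-1/91) = -37/1/773 - 10989/91 = -37*773 - 10989/91 = -28601 - 10989/91 = -2613680/91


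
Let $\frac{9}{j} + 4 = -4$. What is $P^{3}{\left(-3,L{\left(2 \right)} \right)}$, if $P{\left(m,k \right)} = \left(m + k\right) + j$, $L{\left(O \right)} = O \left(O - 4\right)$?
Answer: $- \frac{274625}{512} \approx -536.38$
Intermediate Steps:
$j = - \frac{9}{8}$ ($j = \frac{9}{-4 - 4} = \frac{9}{-8} = 9 \left(- \frac{1}{8}\right) = - \frac{9}{8} \approx -1.125$)
$L{\left(O \right)} = O \left(-4 + O\right)$
$P{\left(m,k \right)} = - \frac{9}{8} + k + m$ ($P{\left(m,k \right)} = \left(m + k\right) - \frac{9}{8} = \left(k + m\right) - \frac{9}{8} = - \frac{9}{8} + k + m$)
$P^{3}{\left(-3,L{\left(2 \right)} \right)} = \left(- \frac{9}{8} + 2 \left(-4 + 2\right) - 3\right)^{3} = \left(- \frac{9}{8} + 2 \left(-2\right) - 3\right)^{3} = \left(- \frac{9}{8} - 4 - 3\right)^{3} = \left(- \frac{65}{8}\right)^{3} = - \frac{274625}{512}$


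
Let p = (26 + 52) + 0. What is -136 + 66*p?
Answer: 5012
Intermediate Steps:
p = 78 (p = 78 + 0 = 78)
-136 + 66*p = -136 + 66*78 = -136 + 5148 = 5012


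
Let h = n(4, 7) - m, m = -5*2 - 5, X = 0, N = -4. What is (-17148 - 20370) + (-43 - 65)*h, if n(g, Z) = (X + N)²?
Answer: -40866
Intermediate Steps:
n(g, Z) = 16 (n(g, Z) = (0 - 4)² = (-4)² = 16)
m = -15 (m = -10 - 5 = -15)
h = 31 (h = 16 - 1*(-15) = 16 + 15 = 31)
(-17148 - 20370) + (-43 - 65)*h = (-17148 - 20370) + (-43 - 65)*31 = -37518 - 108*31 = -37518 - 3348 = -40866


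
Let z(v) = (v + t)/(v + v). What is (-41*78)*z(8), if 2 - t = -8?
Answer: -14391/4 ≈ -3597.8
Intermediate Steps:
t = 10 (t = 2 - 1*(-8) = 2 + 8 = 10)
z(v) = (10 + v)/(2*v) (z(v) = (v + 10)/(v + v) = (10 + v)/((2*v)) = (10 + v)*(1/(2*v)) = (10 + v)/(2*v))
(-41*78)*z(8) = (-41*78)*((1/2)*(10 + 8)/8) = -1599*18/8 = -3198*9/8 = -14391/4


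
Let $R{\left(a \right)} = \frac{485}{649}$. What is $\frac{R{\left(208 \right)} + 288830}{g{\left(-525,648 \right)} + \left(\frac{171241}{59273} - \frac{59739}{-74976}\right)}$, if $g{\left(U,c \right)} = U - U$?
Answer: $\frac{25243720129035680}{322137540939} \approx 78363.0$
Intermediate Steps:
$R{\left(a \right)} = \frac{485}{649}$ ($R{\left(a \right)} = 485 \cdot \frac{1}{649} = \frac{485}{649}$)
$g{\left(U,c \right)} = 0$
$\frac{R{\left(208 \right)} + 288830}{g{\left(-525,648 \right)} + \left(\frac{171241}{59273} - \frac{59739}{-74976}\right)} = \frac{\frac{485}{649} + 288830}{0 + \left(\frac{171241}{59273} - \frac{59739}{-74976}\right)} = \frac{187451155}{649 \left(0 + \left(171241 \cdot \frac{1}{59273} - - \frac{19913}{24992}\right)\right)} = \frac{187451155}{649 \left(0 + \left(\frac{171241}{59273} + \frac{19913}{24992}\right)\right)} = \frac{187451155}{649 \left(0 + \frac{5459958321}{1481350816}\right)} = \frac{187451155}{649 \cdot \frac{5459958321}{1481350816}} = \frac{187451155}{649} \cdot \frac{1481350816}{5459958321} = \frac{25243720129035680}{322137540939}$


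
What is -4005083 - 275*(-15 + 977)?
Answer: -4269633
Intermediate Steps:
-4005083 - 275*(-15 + 977) = -4005083 - 275*962 = -4005083 - 264550 = -4269633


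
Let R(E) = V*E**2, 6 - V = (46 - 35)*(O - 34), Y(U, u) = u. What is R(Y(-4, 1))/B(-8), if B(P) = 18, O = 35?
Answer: -5/18 ≈ -0.27778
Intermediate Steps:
V = -5 (V = 6 - (46 - 35)*(35 - 34) = 6 - 11 = -5)
R(E) = -5*E**2
R(Y(-4, 1))/B(-8) = -5*1**2/18 = -5*1*(1/18) = -5*1/18 = -5/18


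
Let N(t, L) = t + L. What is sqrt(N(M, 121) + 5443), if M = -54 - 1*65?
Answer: 33*sqrt(5) ≈ 73.790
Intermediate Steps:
M = -119 (M = -54 - 65 = -119)
N(t, L) = L + t
sqrt(N(M, 121) + 5443) = sqrt((121 - 119) + 5443) = sqrt(2 + 5443) = sqrt(5445) = 33*sqrt(5)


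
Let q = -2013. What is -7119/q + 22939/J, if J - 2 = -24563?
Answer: 42891184/16480431 ≈ 2.6026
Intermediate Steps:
J = -24561 (J = 2 - 24563 = -24561)
-7119/q + 22939/J = -7119/(-2013) + 22939/(-24561) = -7119*(-1/2013) + 22939*(-1/24561) = 2373/671 - 22939/24561 = 42891184/16480431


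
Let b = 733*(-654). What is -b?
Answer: 479382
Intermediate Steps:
b = -479382
-b = -1*(-479382) = 479382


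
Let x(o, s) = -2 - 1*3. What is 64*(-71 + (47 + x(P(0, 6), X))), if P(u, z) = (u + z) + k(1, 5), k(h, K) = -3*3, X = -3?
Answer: -1856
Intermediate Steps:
k(h, K) = -9
P(u, z) = -9 + u + z (P(u, z) = (u + z) - 9 = -9 + u + z)
x(o, s) = -5 (x(o, s) = -2 - 3 = -5)
64*(-71 + (47 + x(P(0, 6), X))) = 64*(-71 + (47 - 5)) = 64*(-71 + 42) = 64*(-29) = -1856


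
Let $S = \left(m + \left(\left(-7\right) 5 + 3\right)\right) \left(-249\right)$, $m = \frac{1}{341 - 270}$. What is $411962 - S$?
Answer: $\frac{28683823}{71} \approx 4.04 \cdot 10^{5}$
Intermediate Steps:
$m = \frac{1}{71} \approx 0.014085$
$S = \frac{565479}{71}$ ($S = \left(\frac{1}{71} + \left(\left(-7\right) 5 + 3\right)\right) \left(-249\right) = \left(\frac{1}{71} + \left(-35 + 3\right)\right) \left(-249\right) = \left(\frac{1}{71} - 32\right) \left(-249\right) = \left(- \frac{2271}{71}\right) \left(-249\right) = \frac{565479}{71} \approx 7964.5$)
$411962 - S = 411962 - \frac{565479}{71} = \frac{28683823}{71}$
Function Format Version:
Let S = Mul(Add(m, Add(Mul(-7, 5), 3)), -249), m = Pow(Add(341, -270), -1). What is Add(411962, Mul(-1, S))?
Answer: Rational(28683823, 71) ≈ 4.0400e+5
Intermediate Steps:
m = Rational(1, 71) (m = Pow(71, -1) = Rational(1, 71) ≈ 0.014085)
S = Rational(565479, 71) (S = Mul(Add(Rational(1, 71), Add(Mul(-7, 5), 3)), -249) = Mul(Add(Rational(1, 71), Add(-35, 3)), -249) = Mul(Add(Rational(1, 71), -32), -249) = Mul(Rational(-2271, 71), -249) = Rational(565479, 71) ≈ 7964.5)
Add(411962, Mul(-1, S)) = Add(411962, Mul(-1, Rational(565479, 71))) = Add(411962, Rational(-565479, 71)) = Rational(28683823, 71)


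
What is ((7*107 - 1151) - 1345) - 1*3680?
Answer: -5427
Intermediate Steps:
((7*107 - 1151) - 1345) - 1*3680 = ((749 - 1151) - 1345) - 3680 = (-402 - 1345) - 3680 = -1747 - 3680 = -5427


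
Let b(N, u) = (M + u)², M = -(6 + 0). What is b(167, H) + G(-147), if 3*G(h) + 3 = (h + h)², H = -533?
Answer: 319332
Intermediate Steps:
G(h) = -1 + 4*h²/3 (G(h) = -1 + (h + h)²/3 = -1 + (2*h)²/3 = -1 + (4*h²)/3 = -1 + 4*h²/3)
M = -6 (M = -1*6 = -6)
b(N, u) = (-6 + u)²
b(167, H) + G(-147) = (-6 - 533)² + (-1 + (4/3)*(-147)²) = (-539)² + (-1 + (4/3)*21609) = 290521 + (-1 + 28812) = 290521 + 28811 = 319332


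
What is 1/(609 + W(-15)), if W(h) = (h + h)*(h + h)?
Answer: 1/1509 ≈ 0.00066269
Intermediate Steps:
W(h) = 4*h² (W(h) = (2*h)*(2*h) = 4*h²)
1/(609 + W(-15)) = 1/(609 + 4*(-15)²) = 1/(609 + 4*225) = 1/(609 + 900) = 1/1509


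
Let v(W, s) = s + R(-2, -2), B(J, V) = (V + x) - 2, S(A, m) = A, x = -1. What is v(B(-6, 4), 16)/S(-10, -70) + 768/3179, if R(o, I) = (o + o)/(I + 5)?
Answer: -58418/47685 ≈ -1.2251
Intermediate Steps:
R(o, I) = 2*o/(5 + I) (R(o, I) = (2*o)/(5 + I) = 2*o/(5 + I))
B(J, V) = -3 + V (B(J, V) = (V - 1) - 2 = (-1 + V) - 2 = -3 + V)
v(W, s) = -4/3 + s (v(W, s) = s + 2*(-2)/(5 - 2) = s + 2*(-2)/3 = s + 2*(-2)*(1/3) = s - 4/3 = -4/3 + s)
v(B(-6, 4), 16)/S(-10, -70) + 768/3179 = (-4/3 + 16)/(-10) + 768/3179 = (44/3)*(-1/10) + 768*(1/3179) = -22/15 + 768/3179 = -58418/47685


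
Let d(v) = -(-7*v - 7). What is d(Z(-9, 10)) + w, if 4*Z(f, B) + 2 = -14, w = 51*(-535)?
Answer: -27306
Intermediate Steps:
w = -27285
Z(f, B) = -4 (Z(f, B) = -½ + (¼)*(-14) = -½ - 7/2 = -4)
d(v) = 7 + 7*v (d(v) = -(-7 - 7*v) = 7 + 7*v)
d(Z(-9, 10)) + w = (7 + 7*(-4)) - 27285 = (7 - 28) - 27285 = -21 - 27285 = -27306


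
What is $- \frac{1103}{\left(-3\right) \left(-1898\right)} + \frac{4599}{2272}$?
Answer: $\frac{11840345}{6468384} \approx 1.8305$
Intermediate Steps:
$- \frac{1103}{\left(-3\right) \left(-1898\right)} + \frac{4599}{2272} = - \frac{1103}{5694} + 4599 \cdot \frac{1}{2272} = \left(-1103\right) \frac{1}{5694} + \frac{4599}{2272} = - \frac{1103}{5694} + \frac{4599}{2272} = \frac{11840345}{6468384}$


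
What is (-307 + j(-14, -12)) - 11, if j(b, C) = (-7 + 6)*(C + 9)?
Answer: -315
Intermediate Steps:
j(b, C) = -9 - C (j(b, C) = -(9 + C) = -9 - C)
(-307 + j(-14, -12)) - 11 = (-307 + (-9 - 1*(-12))) - 11 = (-307 + (-9 + 12)) - 11 = (-307 + 3) - 11 = -304 - 11 = -315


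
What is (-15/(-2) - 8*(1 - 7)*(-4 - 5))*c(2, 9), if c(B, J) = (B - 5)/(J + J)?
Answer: 283/4 ≈ 70.750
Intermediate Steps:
c(B, J) = (-5 + B)/(2*J) (c(B, J) = (-5 + B)/((2*J)) = (-5 + B)*(1/(2*J)) = (-5 + B)/(2*J))
(-15/(-2) - 8*(1 - 7)*(-4 - 5))*c(2, 9) = (-15/(-2) - 8*(1 - 7)*(-4 - 5))*((1/2)*(-5 + 2)/9) = (-15*(-1/2) - (-48)*(-9))*((1/2)*(1/9)*(-3)) = (15/2 - 8*54)*(-1/6) = (15/2 - 432)*(-1/6) = -849/2*(-1/6) = 283/4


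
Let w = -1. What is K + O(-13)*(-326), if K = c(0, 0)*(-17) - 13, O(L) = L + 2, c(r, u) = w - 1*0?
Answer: 3590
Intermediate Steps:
c(r, u) = -1 (c(r, u) = -1 - 1*0 = -1 + 0 = -1)
O(L) = 2 + L
K = 4 (K = -1*(-17) - 13 = 17 - 13 = 4)
K + O(-13)*(-326) = 4 + (2 - 13)*(-326) = 4 - 11*(-326) = 4 + 3586 = 3590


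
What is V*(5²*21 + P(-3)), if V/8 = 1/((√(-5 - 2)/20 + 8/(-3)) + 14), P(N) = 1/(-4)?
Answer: 171278400/462463 - 755640*I*√7/462463 ≈ 370.36 - 4.323*I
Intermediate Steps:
P(N) = -¼
V = 8/(34/3 + I*√7/20) (V = 8/((√(-5 - 2)/20 + 8/(-3)) + 14) = 8/((√(-7)*(1/20) + 8*(-⅓)) + 14) = 8/(((I*√7)*(1/20) - 8/3) + 14) = 8/((I*√7/20 - 8/3) + 14) = 8/((-8/3 + I*√7/20) + 14) = 8/(34/3 + I*√7/20) ≈ 0.70579 - 0.0082382*I)
V*(5²*21 + P(-3)) = (326400/462463 - 1440*I*√7/462463)*(5²*21 - ¼) = (326400/462463 - 1440*I*√7/462463)*(25*21 - ¼) = (326400/462463 - 1440*I*√7/462463)*(525 - ¼) = (326400/462463 - 1440*I*√7/462463)*(2099/4) = 171278400/462463 - 755640*I*√7/462463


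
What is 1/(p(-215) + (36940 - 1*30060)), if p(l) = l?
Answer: 1/6665 ≈ 0.00015004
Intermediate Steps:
1/(p(-215) + (36940 - 1*30060)) = 1/(-215 + (36940 - 1*30060)) = 1/(-215 + (36940 - 30060)) = 1/(-215 + 6880) = 1/6665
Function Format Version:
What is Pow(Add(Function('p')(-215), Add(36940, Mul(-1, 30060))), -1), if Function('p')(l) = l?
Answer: Rational(1, 6665) ≈ 0.00015004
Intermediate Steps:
Pow(Add(Function('p')(-215), Add(36940, Mul(-1, 30060))), -1) = Pow(Add(-215, Add(36940, Mul(-1, 30060))), -1) = Pow(Add(-215, Add(36940, -30060)), -1) = Pow(Add(-215, 6880), -1) = Pow(6665, -1) = Rational(1, 6665)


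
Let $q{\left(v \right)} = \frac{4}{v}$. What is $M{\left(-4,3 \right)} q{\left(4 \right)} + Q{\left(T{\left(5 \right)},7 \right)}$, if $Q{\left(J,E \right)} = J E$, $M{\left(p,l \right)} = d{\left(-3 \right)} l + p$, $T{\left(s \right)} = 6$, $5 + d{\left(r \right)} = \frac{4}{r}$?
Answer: $19$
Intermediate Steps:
$d{\left(r \right)} = -5 + \frac{4}{r}$
$M{\left(p,l \right)} = p - \frac{19 l}{3}$ ($M{\left(p,l \right)} = \left(-5 + \frac{4}{-3}\right) l + p = \left(-5 + 4 \left(- \frac{1}{3}\right)\right) l + p = \left(-5 - \frac{4}{3}\right) l + p = - \frac{19 l}{3} + p = p - \frac{19 l}{3}$)
$Q{\left(J,E \right)} = E J$
$M{\left(-4,3 \right)} q{\left(4 \right)} + Q{\left(T{\left(5 \right)},7 \right)} = \left(-4 - 19\right) \frac{4}{4} + 7 \cdot 6 = \left(-4 - 19\right) 4 \cdot \frac{1}{4} + 42 = \left(-23\right) 1 + 42 = -23 + 42 = 19$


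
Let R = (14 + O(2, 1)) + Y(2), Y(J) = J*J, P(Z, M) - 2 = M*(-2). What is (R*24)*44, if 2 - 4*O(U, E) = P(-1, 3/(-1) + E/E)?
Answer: 17952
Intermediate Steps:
P(Z, M) = 2 - 2*M (P(Z, M) = 2 + M*(-2) = 2 - 2*M)
O(U, E) = -1 (O(U, E) = 1/2 - (2 - 2*(3/(-1) + E/E))/4 = 1/2 - (2 - 2*(3*(-1) + 1))/4 = 1/2 - (2 - 2*(-3 + 1))/4 = 1/2 - (2 - 2*(-2))/4 = 1/2 - (2 + 4)/4 = 1/2 - 1/4*6 = 1/2 - 3/2 = -1)
Y(J) = J**2
R = 17 (R = (14 - 1) + 2**2 = 13 + 4 = 17)
(R*24)*44 = (17*24)*44 = 408*44 = 17952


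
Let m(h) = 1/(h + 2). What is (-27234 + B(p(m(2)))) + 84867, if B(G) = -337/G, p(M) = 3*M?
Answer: 171551/3 ≈ 57184.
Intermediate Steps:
m(h) = 1/(2 + h)
(-27234 + B(p(m(2)))) + 84867 = (-27234 - 337/(3/(2 + 2))) + 84867 = (-27234 - 337/(3/4)) + 84867 = (-27234 - 337/(3*(¼))) + 84867 = (-27234 - 337/¾) + 84867 = (-27234 - 337*4/3) + 84867 = (-27234 - 1348/3) + 84867 = -83050/3 + 84867 = 171551/3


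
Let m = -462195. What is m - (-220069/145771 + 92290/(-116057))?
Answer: -7819258132025142/16917744947 ≈ -4.6219e+5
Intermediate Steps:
m - (-220069/145771 + 92290/(-116057)) = -462195 - (-220069/145771 + 92290/(-116057)) = -462195 - (-220069*1/145771 + 92290*(-1/116057)) = -462195 - (-220069/145771 - 92290/116057) = -462195 - 1*(-38993753523/16917744947) = -462195 + 38993753523/16917744947 = -7819258132025142/16917744947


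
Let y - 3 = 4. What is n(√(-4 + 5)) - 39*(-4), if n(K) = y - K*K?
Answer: 162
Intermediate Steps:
y = 7 (y = 3 + 4 = 7)
n(K) = 7 - K² (n(K) = 7 - K*K = 7 - K²)
n(√(-4 + 5)) - 39*(-4) = (7 - (√(-4 + 5))²) - 39*(-4) = (7 - (√1)²) + 156 = (7 - 1*1²) + 156 = (7 - 1*1) + 156 = (7 - 1) + 156 = 6 + 156 = 162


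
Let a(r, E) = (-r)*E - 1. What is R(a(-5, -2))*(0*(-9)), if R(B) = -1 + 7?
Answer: 0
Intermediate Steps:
a(r, E) = -1 - E*r (a(r, E) = -E*r - 1 = -1 - E*r)
R(B) = 6
R(a(-5, -2))*(0*(-9)) = 6*(0*(-9)) = 6*0 = 0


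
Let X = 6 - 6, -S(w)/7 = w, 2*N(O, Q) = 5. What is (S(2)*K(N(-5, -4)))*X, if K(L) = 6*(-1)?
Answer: 0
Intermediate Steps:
N(O, Q) = 5/2 (N(O, Q) = (½)*5 = 5/2)
S(w) = -7*w
K(L) = -6
X = 0
(S(2)*K(N(-5, -4)))*X = (-7*2*(-6))*0 = -14*(-6)*0 = 84*0 = 0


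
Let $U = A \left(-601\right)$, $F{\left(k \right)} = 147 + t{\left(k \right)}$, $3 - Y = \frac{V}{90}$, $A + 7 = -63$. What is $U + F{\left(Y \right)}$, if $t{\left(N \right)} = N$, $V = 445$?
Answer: $\frac{759871}{18} \approx 42215.0$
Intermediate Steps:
$A = -70$ ($A = -7 - 63 = -70$)
$Y = - \frac{35}{18}$ ($Y = 3 - \frac{445}{90} = 3 - 445 \cdot \frac{1}{90} = 3 - \frac{89}{18} = - \frac{35}{18} \approx -1.9444$)
$F{\left(k \right)} = 147 + k$
$U = 42070$ ($U = \left(-70\right) \left(-601\right) = 42070$)
$U + F{\left(Y \right)} = 42070 + \left(147 - \frac{35}{18}\right) = 42070 + \frac{2611}{18} = \frac{759871}{18}$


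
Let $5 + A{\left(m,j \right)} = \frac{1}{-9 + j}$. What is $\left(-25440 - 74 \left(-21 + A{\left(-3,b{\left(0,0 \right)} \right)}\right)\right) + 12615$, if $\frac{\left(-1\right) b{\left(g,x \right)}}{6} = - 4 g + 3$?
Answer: $- \frac{294253}{27} \approx -10898.0$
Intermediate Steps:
$b{\left(g,x \right)} = -18 + 24 g$ ($b{\left(g,x \right)} = - 6 \left(- 4 g + 3\right) = - 6 \left(3 - 4 g\right) = -18 + 24 g$)
$A{\left(m,j \right)} = -5 + \frac{1}{-9 + j}$
$\left(-25440 - 74 \left(-21 + A{\left(-3,b{\left(0,0 \right)} \right)}\right)\right) + 12615 = \left(-25440 - 74 \left(-21 + \frac{46 - 5 \left(-18 + 24 \cdot 0\right)}{-9 + \left(-18 + 24 \cdot 0\right)}\right)\right) + 12615 = \left(-25440 - 74 \left(-21 + \frac{46 - 5 \left(-18 + 0\right)}{-9 + \left(-18 + 0\right)}\right)\right) + 12615 = \left(-25440 - 74 \left(-21 + \frac{46 - -90}{-9 - 18}\right)\right) + 12615 = \left(-25440 - 74 \left(-21 + \frac{46 + 90}{-27}\right)\right) + 12615 = \left(-25440 - 74 \left(-21 - \frac{136}{27}\right)\right) + 12615 = \left(-25440 - - \frac{52022}{27}\right) + 12615 = \left(-25440 + \frac{52022}{27}\right) + 12615 = - \frac{634858}{27} + 12615 = - \frac{294253}{27}$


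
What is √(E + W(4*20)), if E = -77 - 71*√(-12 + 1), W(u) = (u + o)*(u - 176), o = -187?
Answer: √(10195 - 71*I*√11) ≈ 100.98 - 1.166*I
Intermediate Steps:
W(u) = (-187 + u)*(-176 + u) (W(u) = (u - 187)*(u - 176) = (-187 + u)*(-176 + u))
E = -77 - 71*I*√11 ≈ -77.0 - 235.48*I
√(E + W(4*20)) = √((-77 - 71*I*√11) + (32912 + (4*20)² - 1452*20)) = √((-77 - 71*I*√11) + (32912 + 80² - 363*80)) = √((-77 - 71*I*√11) + (32912 + 6400 - 29040)) = √((-77 - 71*I*√11) + 10272) = √(10195 - 71*I*√11)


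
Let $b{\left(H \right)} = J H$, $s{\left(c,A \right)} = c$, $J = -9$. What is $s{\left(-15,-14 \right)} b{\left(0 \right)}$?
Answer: $0$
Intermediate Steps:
$b{\left(H \right)} = - 9 H$
$s{\left(-15,-14 \right)} b{\left(0 \right)} = - 15 \left(\left(-9\right) 0\right) = \left(-15\right) 0 = 0$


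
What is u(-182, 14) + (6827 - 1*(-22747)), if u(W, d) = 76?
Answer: 29650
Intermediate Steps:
u(-182, 14) + (6827 - 1*(-22747)) = 76 + (6827 - 1*(-22747)) = 76 + (6827 + 22747) = 76 + 29574 = 29650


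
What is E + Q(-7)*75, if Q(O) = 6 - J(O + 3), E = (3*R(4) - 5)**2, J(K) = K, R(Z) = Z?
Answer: 799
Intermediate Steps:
E = 49 (E = (3*4 - 5)**2 = (12 - 5)**2 = 7**2 = 49)
Q(O) = 3 - O (Q(O) = 6 - (O + 3) = 6 - (3 + O) = 6 + (-3 - O) = 3 - O)
E + Q(-7)*75 = 49 + (3 - 1*(-7))*75 = 49 + (3 + 7)*75 = 49 + 10*75 = 49 + 750 = 799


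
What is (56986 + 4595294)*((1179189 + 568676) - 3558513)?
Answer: -8423641477440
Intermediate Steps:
(56986 + 4595294)*((1179189 + 568676) - 3558513) = 4652280*(1747865 - 3558513) = 4652280*(-1810648) = -8423641477440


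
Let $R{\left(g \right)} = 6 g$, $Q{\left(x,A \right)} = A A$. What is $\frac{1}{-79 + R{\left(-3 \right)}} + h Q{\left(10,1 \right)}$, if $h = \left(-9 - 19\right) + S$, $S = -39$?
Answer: $- \frac{6500}{97} \approx -67.01$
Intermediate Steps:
$Q{\left(x,A \right)} = A^{2}$
$h = -67$ ($h = \left(-9 - 19\right) - 39 = -28 - 39 = -67$)
$\frac{1}{-79 + R{\left(-3 \right)}} + h Q{\left(10,1 \right)} = \frac{1}{-79 + 6 \left(-3\right)} - 67 \cdot 1^{2} = \frac{1}{-79 - 18} - 67 = \frac{1}{-97} - 67 = - \frac{1}{97} - 67 = - \frac{6500}{97}$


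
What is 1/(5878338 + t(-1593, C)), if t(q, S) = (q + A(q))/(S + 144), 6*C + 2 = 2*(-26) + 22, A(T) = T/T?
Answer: 52/305672979 ≈ 1.7012e-7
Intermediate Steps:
A(T) = 1
C = -16/3 (C = -⅓ + (2*(-26) + 22)/6 = -⅓ + (-52 + 22)/6 = -⅓ + (⅙)*(-30) = -⅓ - 5 = -16/3 ≈ -5.3333)
t(q, S) = (1 + q)/(144 + S) (t(q, S) = (q + 1)/(S + 144) = (1 + q)/(144 + S))
1/(5878338 + t(-1593, C)) = 1/(5878338 + (1 - 1593)/(144 - 16/3)) = 1/(5878338 - 1592/(416/3)) = 1/(5878338 + (3/416)*(-1592)) = 1/(5878338 - 597/52) = 1/(305672979/52) = 52/305672979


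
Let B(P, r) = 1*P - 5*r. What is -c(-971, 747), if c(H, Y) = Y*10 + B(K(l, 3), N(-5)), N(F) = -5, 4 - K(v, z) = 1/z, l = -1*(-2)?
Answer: -22496/3 ≈ -7498.7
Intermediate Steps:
l = 2
K(v, z) = 4 - 1/z
B(P, r) = P - 5*r
c(H, Y) = 86/3 + 10*Y (c(H, Y) = Y*10 + ((4 - 1/3) - 5*(-5)) = 10*Y + ((4 - 1*⅓) + 25) = 10*Y + ((4 - ⅓) + 25) = 10*Y + (11/3 + 25) = 10*Y + 86/3 = 86/3 + 10*Y)
-c(-971, 747) = -(86/3 + 10*747) = -(86/3 + 7470) = -1*22496/3 = -22496/3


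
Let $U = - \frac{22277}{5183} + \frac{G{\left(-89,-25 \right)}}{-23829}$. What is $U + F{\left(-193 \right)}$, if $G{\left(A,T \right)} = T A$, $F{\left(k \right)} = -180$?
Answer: $- \frac{22773398068}{123505707} \approx -184.39$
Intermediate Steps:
$G{\left(A,T \right)} = A T$
$U = - \frac{542370808}{123505707}$ ($U = - \frac{22277}{5183} + \frac{\left(-89\right) \left(-25\right)}{-23829} = \left(-22277\right) \frac{1}{5183} + 2225 \left(- \frac{1}{23829}\right) = - \frac{22277}{5183} - \frac{2225}{23829} = - \frac{542370808}{123505707} \approx -4.3915$)
$U + F{\left(-193 \right)} = - \frac{542370808}{123505707} - 180 = - \frac{22773398068}{123505707}$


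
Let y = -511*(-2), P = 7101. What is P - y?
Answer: 6079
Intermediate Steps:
y = 1022
P - y = 7101 - 1*1022 = 7101 - 1022 = 6079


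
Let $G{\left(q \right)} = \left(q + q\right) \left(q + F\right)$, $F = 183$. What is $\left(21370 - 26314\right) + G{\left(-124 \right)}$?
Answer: $-19576$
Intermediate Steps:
$G{\left(q \right)} = 2 q \left(183 + q\right)$ ($G{\left(q \right)} = \left(q + q\right) \left(q + 183\right) = 2 q \left(183 + q\right)$)
$\left(21370 - 26314\right) + G{\left(-124 \right)} = \left(21370 - 26314\right) + 2 \left(-124\right) \left(183 - 124\right) = -4944 + 2 \left(-124\right) 59 = -4944 - 14632 = -19576$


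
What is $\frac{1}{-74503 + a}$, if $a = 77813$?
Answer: $\frac{1}{3310} \approx 0.00030211$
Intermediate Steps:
$\frac{1}{-74503 + a} = \frac{1}{-74503 + 77813} = \frac{1}{3310}$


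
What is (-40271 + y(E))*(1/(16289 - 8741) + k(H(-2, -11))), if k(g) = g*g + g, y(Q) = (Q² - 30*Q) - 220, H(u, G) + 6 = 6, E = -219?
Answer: 1170/629 ≈ 1.8601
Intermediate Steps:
H(u, G) = 0 (H(u, G) = -6 + 6 = 0)
y(Q) = -220 + Q² - 30*Q
k(g) = g + g² (k(g) = g² + g = g + g²)
(-40271 + y(E))*(1/(16289 - 8741) + k(H(-2, -11))) = (-40271 + (-220 + (-219)² - 30*(-219)))*(1/(16289 - 8741) + 0*(1 + 0)) = (-40271 + (-220 + 47961 + 6570))*(1/7548 + 0*1) = (-40271 + 54311)*(1/7548 + 0) = 14040*(1/7548) = 1170/629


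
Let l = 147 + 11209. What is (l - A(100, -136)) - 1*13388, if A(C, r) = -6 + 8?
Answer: -2034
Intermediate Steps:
A(C, r) = 2
l = 11356
(l - A(100, -136)) - 1*13388 = (11356 - 1*2) - 1*13388 = (11356 - 2) - 13388 = 11354 - 13388 = -2034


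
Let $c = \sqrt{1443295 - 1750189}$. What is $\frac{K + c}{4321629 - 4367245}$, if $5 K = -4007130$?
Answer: $\frac{400713}{22808} - \frac{i \sqrt{306894}}{45616} \approx 17.569 - 0.012144 i$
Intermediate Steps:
$K = -801426$ ($K = \frac{1}{5} \left(-4007130\right) = -801426$)
$c = i \sqrt{306894}$ ($c = \sqrt{-306894} = i \sqrt{306894} \approx 553.98 i$)
$\frac{K + c}{4321629 - 4367245} = \frac{-801426 + i \sqrt{306894}}{4321629 - 4367245} = \frac{-801426 + i \sqrt{306894}}{-45616} = \left(-801426 + i \sqrt{306894}\right) \left(- \frac{1}{45616}\right) = \frac{400713}{22808} - \frac{i \sqrt{306894}}{45616}$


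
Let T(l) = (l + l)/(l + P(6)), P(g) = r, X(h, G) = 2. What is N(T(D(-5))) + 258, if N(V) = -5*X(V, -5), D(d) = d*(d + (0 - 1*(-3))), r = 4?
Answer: 248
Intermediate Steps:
P(g) = 4
D(d) = d*(3 + d) (D(d) = d*(d + (0 + 3)) = d*(d + 3) = d*(3 + d))
T(l) = 2*l/(4 + l) (T(l) = (l + l)/(l + 4) = (2*l)/(4 + l) = 2*l/(4 + l))
N(V) = -10 (N(V) = -5*2 = -10)
N(T(D(-5))) + 258 = -10 + 258 = 248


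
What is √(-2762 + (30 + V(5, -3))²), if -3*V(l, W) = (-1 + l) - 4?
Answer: 7*I*√38 ≈ 43.151*I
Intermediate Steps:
V(l, W) = 5/3 - l/3 (V(l, W) = -((-1 + l) - 4)/3 = -(-5 + l)/3 = 5/3 - l/3)
√(-2762 + (30 + V(5, -3))²) = √(-2762 + (30 + (5/3 - ⅓*5))²) = √(-2762 + (30 + (5/3 - 5/3))²) = √(-2762 + (30 + 0)²) = √(-2762 + 30²) = √(-2762 + 900) = √(-1862) = 7*I*√38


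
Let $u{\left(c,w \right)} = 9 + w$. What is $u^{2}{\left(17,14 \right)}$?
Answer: $529$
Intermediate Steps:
$u^{2}{\left(17,14 \right)} = \left(9 + 14\right)^{2} = 23^{2} = 529$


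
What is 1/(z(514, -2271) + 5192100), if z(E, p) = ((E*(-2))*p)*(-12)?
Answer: -1/22822956 ≈ -4.3816e-8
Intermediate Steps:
z(E, p) = 24*E*p (z(E, p) = ((-2*E)*p)*(-12) = -2*E*p*(-12) = 24*E*p)
1/(z(514, -2271) + 5192100) = 1/(24*514*(-2271) + 5192100) = 1/(-28015056 + 5192100) = 1/(-22822956) = -1/22822956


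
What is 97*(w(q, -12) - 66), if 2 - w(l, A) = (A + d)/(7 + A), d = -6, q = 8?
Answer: -32786/5 ≈ -6557.2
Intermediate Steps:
w(l, A) = 2 - (-6 + A)/(7 + A) (w(l, A) = 2 - (A - 6)/(7 + A) = 2 - (-6 + A)/(7 + A))
97*(w(q, -12) - 66) = 97*((20 - 12)/(7 - 12) - 66) = 97*(8/(-5) - 66) = 97*(-⅕*8 - 66) = 97*(-8/5 - 66) = 97*(-338/5) = -32786/5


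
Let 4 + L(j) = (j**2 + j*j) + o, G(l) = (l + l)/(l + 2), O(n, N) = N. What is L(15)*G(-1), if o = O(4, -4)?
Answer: -884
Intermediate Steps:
o = -4
G(l) = 2*l/(2 + l) (G(l) = (2*l)/(2 + l) = 2*l/(2 + l))
L(j) = -8 + 2*j**2 (L(j) = -4 + ((j**2 + j*j) - 4) = -4 + ((j**2 + j**2) - 4) = -4 + (2*j**2 - 4) = -4 + (-4 + 2*j**2) = -8 + 2*j**2)
L(15)*G(-1) = (-8 + 2*15**2)*(2*(-1)/(2 - 1)) = (-8 + 2*225)*(2*(-1)/1) = (-8 + 450)*(2*(-1)*1) = 442*(-2) = -884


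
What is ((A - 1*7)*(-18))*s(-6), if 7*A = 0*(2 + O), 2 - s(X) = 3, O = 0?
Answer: -126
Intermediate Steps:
s(X) = -1 (s(X) = 2 - 1*3 = 2 - 3 = -1)
A = 0 (A = (0*(2 + 0))/7 = (0*2)/7 = (⅐)*0 = 0)
((A - 1*7)*(-18))*s(-6) = ((0 - 1*7)*(-18))*(-1) = ((0 - 7)*(-18))*(-1) = -7*(-18)*(-1) = 126*(-1) = -126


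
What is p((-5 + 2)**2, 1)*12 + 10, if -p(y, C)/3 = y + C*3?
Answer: -422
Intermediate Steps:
p(y, C) = -9*C - 3*y (p(y, C) = -3*(y + C*3) = -3*(y + 3*C) = -9*C - 3*y)
p((-5 + 2)**2, 1)*12 + 10 = (-9*1 - 3*(-5 + 2)**2)*12 + 10 = (-9 - 3*(-3)**2)*12 + 10 = (-9 - 3*9)*12 + 10 = (-9 - 27)*12 + 10 = -36*12 + 10 = -432 + 10 = -422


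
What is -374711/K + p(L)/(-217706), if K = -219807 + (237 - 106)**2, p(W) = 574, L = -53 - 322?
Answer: 40730257081/22058625038 ≈ 1.8465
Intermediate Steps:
L = -375
K = -202646 (K = -219807 + 131**2 = -219807 + 17161 = -202646)
-374711/K + p(L)/(-217706) = -374711/(-202646) + 574/(-217706) = -374711*(-1/202646) + 574*(-1/217706) = 374711/202646 - 287/108853 = 40730257081/22058625038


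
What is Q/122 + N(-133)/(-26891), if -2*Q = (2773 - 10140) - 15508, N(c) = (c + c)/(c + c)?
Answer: 10084121/107564 ≈ 93.750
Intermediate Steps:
N(c) = 1 (N(c) = (2*c)/((2*c)) = (2*c)*(1/(2*c)) = 1)
Q = 22875/2 (Q = -((2773 - 10140) - 15508)/2 = -(-7367 - 15508)/2 = -½*(-22875) = 22875/2 ≈ 11438.)
Q/122 + N(-133)/(-26891) = (22875/2)/122 + 1/(-26891) = (22875/2)*(1/122) + 1*(-1/26891) = 375/4 - 1/26891 = 10084121/107564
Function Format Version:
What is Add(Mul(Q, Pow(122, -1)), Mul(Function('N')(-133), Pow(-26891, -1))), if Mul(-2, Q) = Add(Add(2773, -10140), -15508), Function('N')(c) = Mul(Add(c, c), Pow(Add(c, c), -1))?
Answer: Rational(10084121, 107564) ≈ 93.750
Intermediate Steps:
Function('N')(c) = 1 (Function('N')(c) = Mul(Mul(2, c), Pow(Mul(2, c), -1)) = Mul(Mul(2, c), Mul(Rational(1, 2), Pow(c, -1))) = 1)
Q = Rational(22875, 2) (Q = Mul(Rational(-1, 2), Add(Add(2773, -10140), -15508)) = Mul(Rational(-1, 2), Add(-7367, -15508)) = Mul(Rational(-1, 2), -22875) = Rational(22875, 2) ≈ 11438.)
Add(Mul(Q, Pow(122, -1)), Mul(Function('N')(-133), Pow(-26891, -1))) = Add(Mul(Rational(22875, 2), Pow(122, -1)), Mul(1, Pow(-26891, -1))) = Add(Mul(Rational(22875, 2), Rational(1, 122)), Mul(1, Rational(-1, 26891))) = Add(Rational(375, 4), Rational(-1, 26891)) = Rational(10084121, 107564)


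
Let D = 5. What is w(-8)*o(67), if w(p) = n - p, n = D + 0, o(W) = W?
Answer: 871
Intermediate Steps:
n = 5 (n = 5 + 0 = 5)
w(p) = 5 - p
w(-8)*o(67) = (5 - 1*(-8))*67 = (5 + 8)*67 = 13*67 = 871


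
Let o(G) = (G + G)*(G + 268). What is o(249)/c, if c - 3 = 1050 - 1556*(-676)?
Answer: 23406/95719 ≈ 0.24453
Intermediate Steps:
o(G) = 2*G*(268 + G) (o(G) = (2*G)*(268 + G) = 2*G*(268 + G))
c = 1052909 (c = 3 + (1050 - 1556*(-676)) = 3 + (1050 + 1051856) = 3 + 1052906 = 1052909)
o(249)/c = (2*249*(268 + 249))/1052909 = (2*249*517)*(1/1052909) = 257466*(1/1052909) = 23406/95719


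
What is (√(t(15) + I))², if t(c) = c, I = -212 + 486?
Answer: 289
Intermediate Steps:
I = 274
(√(t(15) + I))² = (√(15 + 274))² = (√289)² = 17² = 289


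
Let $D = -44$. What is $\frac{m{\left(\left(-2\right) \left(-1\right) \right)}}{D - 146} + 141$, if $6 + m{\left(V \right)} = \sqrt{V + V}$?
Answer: $\frac{13397}{95} \approx 141.02$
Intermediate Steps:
$m{\left(V \right)} = -6 + \sqrt{2} \sqrt{V}$ ($m{\left(V \right)} = -6 + \sqrt{V + V} = -6 + \sqrt{2 V} = -6 + \sqrt{2} \sqrt{V}$)
$\frac{m{\left(\left(-2\right) \left(-1\right) \right)}}{D - 146} + 141 = \frac{-6 + \sqrt{2} \sqrt{\left(-2\right) \left(-1\right)}}{-44 - 146} + 141 = \frac{-6 + \sqrt{2} \sqrt{2}}{-190} + 141 = \left(-6 + 2\right) \left(- \frac{1}{190}\right) + 141 = \left(-4\right) \left(- \frac{1}{190}\right) + 141 = \frac{2}{95} + 141 = \frac{13397}{95}$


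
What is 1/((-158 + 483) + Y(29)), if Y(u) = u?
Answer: 1/354 ≈ 0.0028249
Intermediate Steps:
1/((-158 + 483) + Y(29)) = 1/((-158 + 483) + 29) = 1/(325 + 29) = 1/354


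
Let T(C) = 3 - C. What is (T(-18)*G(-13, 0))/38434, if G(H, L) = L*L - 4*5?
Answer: -210/19217 ≈ -0.010928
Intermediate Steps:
G(H, L) = -20 + L**2 (G(H, L) = L**2 - 20 = -20 + L**2)
(T(-18)*G(-13, 0))/38434 = ((3 - 1*(-18))*(-20 + 0**2))/38434 = ((3 + 18)*(-20 + 0))*(1/38434) = (21*(-20))*(1/38434) = -420*1/38434 = -210/19217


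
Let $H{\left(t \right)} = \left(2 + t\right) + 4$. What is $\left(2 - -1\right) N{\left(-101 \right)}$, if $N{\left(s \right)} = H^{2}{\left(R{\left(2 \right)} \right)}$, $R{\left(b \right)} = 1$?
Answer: $147$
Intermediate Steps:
$H{\left(t \right)} = 6 + t$
$N{\left(s \right)} = 49$ ($N{\left(s \right)} = \left(6 + 1\right)^{2} = 7^{2} = 49$)
$\left(2 - -1\right) N{\left(-101 \right)} = \left(2 - -1\right) 49 = \left(2 + 1\right) 49 = 3 \cdot 49 = 147$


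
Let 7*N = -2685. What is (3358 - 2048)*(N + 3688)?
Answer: 30301610/7 ≈ 4.3288e+6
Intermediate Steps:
N = -2685/7 (N = (⅐)*(-2685) = -2685/7 ≈ -383.57)
(3358 - 2048)*(N + 3688) = (3358 - 2048)*(-2685/7 + 3688) = 1310*(23131/7) = 30301610/7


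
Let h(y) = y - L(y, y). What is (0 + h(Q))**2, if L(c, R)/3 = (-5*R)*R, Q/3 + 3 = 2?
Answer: 17424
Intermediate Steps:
Q = -3 (Q = -9 + 3*2 = -9 + 6 = -3)
L(c, R) = -15*R**2 (L(c, R) = 3*((-5*R)*R) = 3*(-5*R**2) = -15*R**2)
h(y) = y + 15*y**2 (h(y) = y - (-15)*y**2 = y + 15*y**2)
(0 + h(Q))**2 = (0 - 3*(1 + 15*(-3)))**2 = (0 - 3*(1 - 45))**2 = (0 - 3*(-44))**2 = (0 + 132)**2 = 132**2 = 17424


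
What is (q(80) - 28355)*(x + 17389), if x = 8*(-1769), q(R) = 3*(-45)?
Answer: -92222130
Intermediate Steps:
q(R) = -135
x = -14152
(q(80) - 28355)*(x + 17389) = (-135 - 28355)*(-14152 + 17389) = -28490*3237 = -92222130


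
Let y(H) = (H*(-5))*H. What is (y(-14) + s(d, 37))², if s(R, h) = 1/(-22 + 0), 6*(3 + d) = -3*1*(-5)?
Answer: 464876721/484 ≈ 9.6049e+5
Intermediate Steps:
y(H) = -5*H² (y(H) = (-5*H)*H = -5*H²)
d = -½ (d = -3 + (-3*1*(-5))/6 = -3 + (-3*(-5))/6 = -3 + (⅙)*15 = -3 + 5/2 = -½ ≈ -0.50000)
s(R, h) = -1/22 (s(R, h) = 1/(-22) = -1/22)
(y(-14) + s(d, 37))² = (-5*(-14)² - 1/22)² = (-5*196 - 1/22)² = (-980 - 1/22)² = (-21561/22)² = 464876721/484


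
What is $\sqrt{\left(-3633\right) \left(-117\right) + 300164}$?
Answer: $5 \sqrt{29009} \approx 851.6$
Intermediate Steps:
$\sqrt{\left(-3633\right) \left(-117\right) + 300164} = \sqrt{425061 + 300164} = \sqrt{725225} = 5 \sqrt{29009}$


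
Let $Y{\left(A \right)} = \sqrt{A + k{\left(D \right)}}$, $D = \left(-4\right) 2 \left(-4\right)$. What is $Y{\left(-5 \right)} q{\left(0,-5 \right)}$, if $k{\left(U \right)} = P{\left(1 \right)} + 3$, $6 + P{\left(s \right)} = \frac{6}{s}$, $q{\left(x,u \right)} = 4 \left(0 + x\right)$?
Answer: $0$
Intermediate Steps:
$q{\left(x,u \right)} = 4 x$
$P{\left(s \right)} = -6 + \frac{6}{s}$
$D = 32$ ($D = \left(-8\right) \left(-4\right) = 32$)
$k{\left(U \right)} = 3$ ($k{\left(U \right)} = \left(-6 + \frac{6}{1}\right) + 3 = \left(-6 + 6 \cdot 1\right) + 3 = \left(-6 + 6\right) + 3 = 0 + 3 = 3$)
$Y{\left(A \right)} = \sqrt{3 + A}$ ($Y{\left(A \right)} = \sqrt{A + 3} = \sqrt{3 + A}$)
$Y{\left(-5 \right)} q{\left(0,-5 \right)} = \sqrt{3 - 5} \cdot 4 \cdot 0 = \sqrt{-2} \cdot 0 = i \sqrt{2} \cdot 0 = 0$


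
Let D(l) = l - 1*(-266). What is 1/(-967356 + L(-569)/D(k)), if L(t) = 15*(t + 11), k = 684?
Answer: -95/91899657 ≈ -1.0337e-6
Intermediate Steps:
D(l) = 266 + l (D(l) = l + 266 = 266 + l)
L(t) = 165 + 15*t (L(t) = 15*(11 + t) = 165 + 15*t)
1/(-967356 + L(-569)/D(k)) = 1/(-967356 + (165 + 15*(-569))/(266 + 684)) = 1/(-967356 + (165 - 8535)/950) = 1/(-967356 - 8370*1/950) = 1/(-967356 - 837/95) = 1/(-91899657/95) = -95/91899657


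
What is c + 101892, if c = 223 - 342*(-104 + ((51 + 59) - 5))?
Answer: 101773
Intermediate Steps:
c = -119 (c = 223 - 342*(-104 + (110 - 5)) = 223 - 342*(-104 + 105) = 223 - 342*1 = 223 - 342 = -119)
c + 101892 = -119 + 101892 = 101773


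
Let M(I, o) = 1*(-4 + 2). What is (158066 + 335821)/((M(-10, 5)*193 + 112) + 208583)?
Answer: 493887/208309 ≈ 2.3709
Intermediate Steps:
M(I, o) = -2 (M(I, o) = 1*(-2) = -2)
(158066 + 335821)/((M(-10, 5)*193 + 112) + 208583) = (158066 + 335821)/((-2*193 + 112) + 208583) = 493887/((-386 + 112) + 208583) = 493887/(-274 + 208583) = 493887/208309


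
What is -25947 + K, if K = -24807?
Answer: -50754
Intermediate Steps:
-25947 + K = -25947 - 24807 = -50754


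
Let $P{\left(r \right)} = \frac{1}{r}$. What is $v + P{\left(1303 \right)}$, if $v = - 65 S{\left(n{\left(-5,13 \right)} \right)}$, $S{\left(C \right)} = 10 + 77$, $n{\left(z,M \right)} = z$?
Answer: $- \frac{7368464}{1303} \approx -5655.0$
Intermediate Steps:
$S{\left(C \right)} = 87$
$v = -5655$ ($v = \left(-65\right) 87 = -5655$)
$v + P{\left(1303 \right)} = -5655 + \frac{1}{1303} = - \frac{7368464}{1303}$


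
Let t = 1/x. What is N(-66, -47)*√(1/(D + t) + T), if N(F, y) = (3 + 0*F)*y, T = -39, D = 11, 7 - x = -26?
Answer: -141*I*√1288833/182 ≈ -879.52*I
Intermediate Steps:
x = 33 (x = 7 - 1*(-26) = 7 + 26 = 33)
t = 1/33 ≈ 0.030303
N(F, y) = 3*y (N(F, y) = (3 + 0)*y = 3*y)
N(-66, -47)*√(1/(D + t) + T) = (3*(-47))*√(1/(11 + 1/33) - 39) = -141*√(1/(364/33) - 39) = -141*√(33/364 - 39) = -141*I*√1288833/182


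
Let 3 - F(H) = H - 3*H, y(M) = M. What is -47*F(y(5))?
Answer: -611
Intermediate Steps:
F(H) = 3 + 2*H (F(H) = 3 - (H - 3*H) = 3 - (-2)*H = 3 + 2*H)
-47*F(y(5)) = -47*(3 + 2*5) = -47*(3 + 10) = -47*13 = -611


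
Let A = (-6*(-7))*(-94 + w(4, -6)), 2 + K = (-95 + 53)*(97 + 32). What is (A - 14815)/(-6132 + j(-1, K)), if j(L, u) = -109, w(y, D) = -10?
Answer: 19183/6241 ≈ 3.0737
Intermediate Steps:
K = -5420 (K = -2 + (-95 + 53)*(97 + 32) = -2 - 42*129 = -2 - 5418 = -5420)
A = -4368 (A = (-6*(-7))*(-94 - 10) = 42*(-104) = -4368)
(A - 14815)/(-6132 + j(-1, K)) = (-4368 - 14815)/(-6132 - 109) = -19183/(-6241) = -19183*(-1/6241) = 19183/6241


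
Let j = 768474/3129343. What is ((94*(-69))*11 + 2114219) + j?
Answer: 913264441559/447049 ≈ 2.0429e+6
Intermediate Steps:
j = 109782/447049 (j = 768474*(1/3129343) = 109782/447049 ≈ 0.24557)
((94*(-69))*11 + 2114219) + j = ((94*(-69))*11 + 2114219) + 109782/447049 = (-6486*11 + 2114219) + 109782/447049 = (-71346 + 2114219) + 109782/447049 = 2042873 + 109782/447049 = 913264441559/447049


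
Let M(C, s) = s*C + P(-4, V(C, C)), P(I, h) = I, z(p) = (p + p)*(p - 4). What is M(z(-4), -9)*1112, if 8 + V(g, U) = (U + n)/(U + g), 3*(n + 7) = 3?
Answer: -644960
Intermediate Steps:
n = -6 (n = -7 + (⅓)*3 = -7 + 1 = -6)
z(p) = 2*p*(-4 + p) (z(p) = (2*p)*(-4 + p) = 2*p*(-4 + p))
V(g, U) = -8 + (-6 + U)/(U + g) (V(g, U) = -8 + (U - 6)/(U + g) = -8 + (-6 + U)/(U + g))
M(C, s) = -4 + C*s (M(C, s) = s*C - 4 = C*s - 4 = -4 + C*s)
M(z(-4), -9)*1112 = (-4 + (2*(-4)*(-4 - 4))*(-9))*1112 = (-4 + (2*(-4)*(-8))*(-9))*1112 = (-4 + 64*(-9))*1112 = (-4 - 576)*1112 = -580*1112 = -644960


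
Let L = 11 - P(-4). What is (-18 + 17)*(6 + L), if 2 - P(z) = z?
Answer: -11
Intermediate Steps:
P(z) = 2 - z
L = 5 (L = 11 - (2 - 1*(-4)) = 11 - (2 + 4) = 11 - 1*6 = 11 - 6 = 5)
(-18 + 17)*(6 + L) = (-18 + 17)*(6 + 5) = -1*11 = -11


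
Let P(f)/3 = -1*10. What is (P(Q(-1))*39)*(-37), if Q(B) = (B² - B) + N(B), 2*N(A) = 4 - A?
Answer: 43290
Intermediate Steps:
N(A) = 2 - A/2 (N(A) = (4 - A)/2 = 2 - A/2)
Q(B) = 2 + B² - 3*B/2 (Q(B) = (B² - B) + (2 - B/2) = 2 + B² - 3*B/2)
P(f) = -30 (P(f) = 3*(-1*10) = 3*(-10) = -30)
(P(Q(-1))*39)*(-37) = -30*39*(-37) = -1170*(-37) = 43290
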